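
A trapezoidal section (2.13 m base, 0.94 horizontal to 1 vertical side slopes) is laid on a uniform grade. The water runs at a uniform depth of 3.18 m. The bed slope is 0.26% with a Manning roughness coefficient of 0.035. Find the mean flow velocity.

V = 1.91 m/s

With bottom width b = 2.13 m and side slope z = 0.94: A = (b + zy)y = (2.13 + 0.94×3.18)×3.18 = 16.28 m²; P = b + 2y√(1+z²) = 2.13 + 2×3.18×1.372 = 10.86 m.
Hydraulic radius R = A/P = 16.28/10.86 = 1.499 m.
From Manning's equation, V = (1/n) R^(2/3) S^(1/2) = (1/0.035) × 1.499^(2/3) × 0.0026^(1/2) = 1.91 m/s.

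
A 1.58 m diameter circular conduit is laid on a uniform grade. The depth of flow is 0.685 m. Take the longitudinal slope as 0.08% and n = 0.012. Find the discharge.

For a circular section of diameter D = 1.58 m at depth y = 0.685 m, the central angle is θ = 2 arccos(1 − 2y/D) = 2.875 rad. Then A = (D²/8)(θ − sin θ) = 0.8149 m² and P = Dθ/2 = 2.271 m.
Hydraulic radius R = A/P = 0.8149/2.271 = 0.3588 m.
Manning's equation: Q = (1/n) A R^(2/3) S^(1/2) = (1/0.012) × 0.8149 × 0.3588^(2/3) × 0.0008^(1/2) = 0.97 m³/s.

Q = 0.97 m³/s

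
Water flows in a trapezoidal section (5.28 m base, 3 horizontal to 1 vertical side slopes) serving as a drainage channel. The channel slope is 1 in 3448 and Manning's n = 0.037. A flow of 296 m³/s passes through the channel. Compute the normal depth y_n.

y_n = 8.18 m

Manning's equation rearranged: A R^(2/3) = nQ / (1·√S) = 0.037 × 296 / (√0.00029) = 643.1.
Try y = 6.17 m: A R^(2/3) = 326.2 — too small.
Try y = 9 m: A R^(2/3) = 811.8 — too large.
Try y = 8.18 m: A R^(2/3) = 642.8 — ≈ 643.1.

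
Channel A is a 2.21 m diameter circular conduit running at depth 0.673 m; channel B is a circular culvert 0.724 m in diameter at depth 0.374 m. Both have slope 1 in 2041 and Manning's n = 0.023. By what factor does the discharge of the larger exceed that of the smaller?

7.48

Channel A: For a circular section of diameter D = 2.21 m at depth y = 0.673 m, the central angle is θ = 2 arccos(1 − 2y/D) = 2.338 rad. Then A = (D²/8)(θ − sin θ) = 0.9882 m² and P = Dθ/2 = 2.584 m. Hydraulic radius R = A/P = 0.9882/2.584 = 0.3825 m. Q_A = (1/0.023)·0.9882·0.3825^(2/3)·√0.00049 = 0.5011 m³/s.
Channel B: For a circular section of diameter D = 0.724 m at depth y = 0.374 m, the central angle is θ = 2 arccos(1 − 2y/D) = 3.208 rad. Then A = (D²/8)(θ − sin θ) = 0.2145 m² and P = Dθ/2 = 1.161 m. Hydraulic radius R = A/P = 0.2145/1.161 = 0.1847 m. Q_B = (1/0.023)·0.2145·0.1847^(2/3)·√0.00049 = 0.06697 m³/s.
The larger discharge is 0.5011 m³/s and the smaller is 0.06697 m³/s; the ratio is 7.48.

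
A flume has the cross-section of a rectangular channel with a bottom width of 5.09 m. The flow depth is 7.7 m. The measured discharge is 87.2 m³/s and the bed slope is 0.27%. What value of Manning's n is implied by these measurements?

Flow area A = b·y = 5.09 × 7.7 = 39.19 m². Wetted perimeter P = b + 2y = 5.09 + 2×7.7 = 20.49 m.
Hydraulic radius R = A/P = 39.19/20.49 = 1.913 m.
Rearranging Manning's equation: n = (1/Q) A R^(2/3) S^(1/2) = (1/87.2) × 39.19 × 1.913^(2/3) × √0.0027 = 0.036.

n = 0.036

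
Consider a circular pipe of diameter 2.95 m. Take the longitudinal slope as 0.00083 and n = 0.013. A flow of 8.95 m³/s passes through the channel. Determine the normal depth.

y_n = 1.86 m

Manning's equation rearranged: A R^(2/3) = nQ / (1·√S) = 0.013 × 8.95 / (√0.00083) = 4.039.
At y = 2.25 m: A R^(2/3) = 5.186 — too large.
At y = 1.49 m: A R^(2/3) = 2.838 — too small.
At y = 1.86 m: A R^(2/3) = 4.038 — ≈ 4.039.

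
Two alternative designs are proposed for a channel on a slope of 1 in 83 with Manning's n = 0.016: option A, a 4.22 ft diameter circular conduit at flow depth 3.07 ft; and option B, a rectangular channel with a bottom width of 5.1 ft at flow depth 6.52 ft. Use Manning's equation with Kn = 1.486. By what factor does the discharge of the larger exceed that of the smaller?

Channel A: For a circular section of diameter D = 4.22 ft at depth y = 3.07 ft, the central angle is θ = 2 arccos(1 − 2y/D) = 4.086 rad. Then A = (D²/8)(θ − sin θ) = 10.9 ft² and P = Dθ/2 = 8.622 ft. Hydraulic radius R = A/P = 10.9/8.622 = 1.264 ft. Q_A = (1.486/0.016)·10.9·1.264^(2/3)·√0.01205 = 129.9 ft³/s.
Channel B: Flow area A = b·y = 5.1 × 6.52 = 33.25 ft². Wetted perimeter P = b + 2y = 5.1 + 2×6.52 = 18.14 ft. Hydraulic radius R = A/P = 33.25/18.14 = 1.833 ft. Q_B = (1.486/0.016)·33.25·1.833^(2/3)·√0.01205 = 507.7 ft³/s.
The larger discharge is 507.7 ft³/s and the smaller is 129.9 ft³/s; the ratio is 3.91.

3.91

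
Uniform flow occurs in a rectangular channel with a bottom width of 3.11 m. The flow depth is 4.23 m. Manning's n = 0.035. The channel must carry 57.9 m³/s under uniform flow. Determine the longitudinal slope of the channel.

Flow area A = b·y = 3.11 × 4.23 = 13.16 m². Wetted perimeter P = b + 2y = 3.11 + 2×4.23 = 11.57 m.
Hydraulic radius R = A/P = 13.16/11.57 = 1.137 m.
From Manning's equation, S = [nQ / (1 A R^(2/3))]² = [0.035 × 57.9 / (1 × 13.16 × 1.137^(2/3))]² = 0.02.

S = 0.02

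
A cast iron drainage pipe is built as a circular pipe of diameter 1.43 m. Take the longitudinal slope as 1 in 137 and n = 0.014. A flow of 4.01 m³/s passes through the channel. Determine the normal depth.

Manning's equation rearranged: A R^(2/3) = nQ / (1·√S) = 0.014 × 4.01 / (√0.007299) = 0.6571.
At y = 1.08 m: A R^(2/3) = 0.7437 — too large.
At y = 0.708 m: A R^(2/3) = 0.3978 — too small.
At y = 0.978 m: A R^(2/3) = 0.6567 — ≈ 0.6571.

y_n = 0.978 m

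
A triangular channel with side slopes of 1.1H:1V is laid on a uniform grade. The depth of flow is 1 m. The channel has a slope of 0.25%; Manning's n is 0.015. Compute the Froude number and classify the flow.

For a triangular section with side slope z = 1.1: A = zy² = 1.1×1² = 1.1 m²; P = 2y√(1+z²) = 2×1×1.487 = 2.973 m.
Hydraulic radius R = A/P = 1.1/2.973 = 0.37 m.
V = (1/n) R^(2/3) √S = (1/0.015) × 0.37^(2/3) × √0.0025 = 1.718 m/s. Hydraulic depth D_h = A/T = 1.1/2.2 = 0.5 m.
Froude number Fr = V/√(g·D_h) = 1.718/√(9.81×0.5) = 0.776, which is less than 1, so the flow is subcritical.

subcritical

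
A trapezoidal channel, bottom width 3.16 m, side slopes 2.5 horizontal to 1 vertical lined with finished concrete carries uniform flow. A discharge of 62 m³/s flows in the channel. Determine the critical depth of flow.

At critical depth, Q² T / (g A³) = 1, i.e. A³/T = Q²/g = 62²/9.81 = 391.8.
Trying y = 2.61 m: A³/T = 996.4 — high.
Trying y = 2.09 m: A³/T = 395.4 — matches.

y_c = 2.09 m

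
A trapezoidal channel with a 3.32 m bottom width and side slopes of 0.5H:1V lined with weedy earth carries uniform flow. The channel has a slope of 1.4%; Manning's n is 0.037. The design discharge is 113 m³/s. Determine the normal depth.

y_n = 4.32 m

Manning's equation rearranged: A R^(2/3) = nQ / (1·√S) = 0.037 × 113 / (√0.014) = 35.34.
Trying y = 3.04 m: A R^(2/3) = 18.89 — too small.
Trying y = 4.79 m: A R^(2/3) = 42.74 — too large.
Trying y = 4.32 m: A R^(2/3) = 35.34 — matches.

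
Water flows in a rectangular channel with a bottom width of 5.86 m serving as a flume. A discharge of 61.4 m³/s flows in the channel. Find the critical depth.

y_c = 2.24 m

For a rectangular channel, critical depth y_c = (q²/g)^(1/3) where q = Q/b = 61.4/5.86 = 10.48 m²/s.
So y_c = (10.48²/9.81)^(1/3) = 2.24 m.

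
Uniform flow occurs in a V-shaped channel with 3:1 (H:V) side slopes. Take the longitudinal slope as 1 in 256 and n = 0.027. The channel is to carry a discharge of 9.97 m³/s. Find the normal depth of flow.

y_n = 1.38 m

Manning's equation rearranged: A R^(2/3) = nQ / (1·√S) = 0.027 × 9.97 / (√0.003906) = 4.307.
Trying y = 1.69 m: A R^(2/3) = 7.394 — too large.
Trying y = 0.943 m: A R^(2/3) = 1.56 — too small.
Trying y = 1.38 m: A R^(2/3) = 4.307 — ≈ 4.307.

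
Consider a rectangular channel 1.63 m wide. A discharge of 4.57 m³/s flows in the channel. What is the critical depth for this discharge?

y_c = 0.929 m

For a rectangular channel, critical depth y_c = (q²/g)^(1/3) where q = Q/b = 4.57/1.63 = 2.804 m²/s.
So y_c = (2.804²/9.81)^(1/3) = 0.929 m.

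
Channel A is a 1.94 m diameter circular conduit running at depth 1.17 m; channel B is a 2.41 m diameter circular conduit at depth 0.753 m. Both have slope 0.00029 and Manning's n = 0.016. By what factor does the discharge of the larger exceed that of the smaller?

Channel A: For a circular section of diameter D = 1.94 m at depth y = 1.17 m, the central angle is θ = 2 arccos(1 − 2y/D) = 3.557 rad. Then A = (D²/8)(θ − sin θ) = 1.863 m² and P = Dθ/2 = 3.45 m. Hydraulic radius R = A/P = 1.863/3.45 = 0.54 m. Q_A = (1/0.016)·1.863·0.54^(2/3)·√0.00029 = 1.315 m³/s.
Channel B: For a circular section of diameter D = 2.41 m at depth y = 0.753 m, the central angle is θ = 2 arccos(1 − 2y/D) = 2.373 rad. Then A = (D²/8)(θ − sin θ) = 1.218 m² and P = Dθ/2 = 2.859 m. Hydraulic radius R = A/P = 1.218/2.859 = 0.4259 m. Q_B = (1/0.016)·1.218·0.4259^(2/3)·√0.00029 = 0.7336 m³/s.
The larger discharge is 1.315 m³/s and the smaller is 0.7336 m³/s; the ratio is 1.79.

1.79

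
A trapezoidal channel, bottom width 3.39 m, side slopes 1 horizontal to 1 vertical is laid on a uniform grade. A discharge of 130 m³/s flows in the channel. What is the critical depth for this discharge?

y_c = 3.73 m

At critical depth, Q² T / (g A³) = 1, i.e. A³/T = Q²/g = 130²/9.81 = 1723.
At y = 4.07 m: A³/T = 2428 — too large.
At y = 3.06 m: A³/T = 808.5 — too small.
At y = 3.73 m: A³/T = 1726 — matches.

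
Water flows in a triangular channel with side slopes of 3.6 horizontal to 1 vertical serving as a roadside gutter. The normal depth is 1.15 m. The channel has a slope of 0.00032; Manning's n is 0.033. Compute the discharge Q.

For a triangular section with side slope z = 3.6: A = zy² = 3.6×1.15² = 4.761 m²; P = 2y√(1+z²) = 2×1.15×3.736 = 8.594 m.
Hydraulic radius R = A/P = 4.761/8.594 = 0.554 m.
Manning's equation: Q = (1/n) A R^(2/3) S^(1/2) = (1/0.033) × 4.761 × 0.554^(2/3) × 0.00032^(1/2) = 1.74 m³/s.

Q = 1.74 m³/s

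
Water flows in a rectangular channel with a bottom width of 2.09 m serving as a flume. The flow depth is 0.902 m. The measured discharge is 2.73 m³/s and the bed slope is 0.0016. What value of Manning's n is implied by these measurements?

n = 0.017

Flow area A = b·y = 2.09 × 0.902 = 1.885 m². Wetted perimeter P = b + 2y = 2.09 + 2×0.902 = 3.894 m.
Hydraulic radius R = A/P = 1.885/3.894 = 0.4841 m.
Rearranging Manning's equation: n = (1/Q) A R^(2/3) S^(1/2) = (1/2.73) × 1.885 × 0.4841^(2/3) × √0.0016 = 0.017.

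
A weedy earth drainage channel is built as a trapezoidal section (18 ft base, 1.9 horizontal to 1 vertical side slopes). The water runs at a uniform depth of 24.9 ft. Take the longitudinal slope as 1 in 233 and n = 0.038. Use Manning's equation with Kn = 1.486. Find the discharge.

With bottom width b = 18 ft and side slope z = 1.9: A = (b + zy)y = (18 + 1.9×24.9)×24.9 = 1626 ft²; P = b + 2y√(1+z²) = 18 + 2×24.9×2.147 = 124.9 ft.
Hydraulic radius R = A/P = 1626/124.9 = 13.02 ft.
Manning's equation: Q = (1.486/n) A R^(2/3) S^(1/2) = (1.486/0.038) × 1626 × 13.02^(2/3) × 0.004292^(1/2) = 23100 ft³/s.

Q = 23100 ft³/s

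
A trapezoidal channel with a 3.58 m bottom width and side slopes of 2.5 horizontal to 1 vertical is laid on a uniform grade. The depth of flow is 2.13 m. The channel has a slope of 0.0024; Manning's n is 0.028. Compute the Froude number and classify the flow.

With bottom width b = 3.58 m and side slope z = 2.5: A = (b + zy)y = (3.58 + 2.5×2.13)×2.13 = 18.97 m²; P = b + 2y√(1+z²) = 3.58 + 2×2.13×2.693 = 15.05 m.
Hydraulic radius R = A/P = 18.97/15.05 = 1.26 m.
V = (1/n) R^(2/3) √S = (1/0.028) × 1.26^(2/3) × √0.0024 = 2.041 m/s. Hydraulic depth D_h = A/T = 18.97/14.23 = 1.333 m.
Froude number Fr = V/√(g·D_h) = 2.041/√(9.81×1.333) = 0.565, which is less than 1, so the flow is subcritical.

subcritical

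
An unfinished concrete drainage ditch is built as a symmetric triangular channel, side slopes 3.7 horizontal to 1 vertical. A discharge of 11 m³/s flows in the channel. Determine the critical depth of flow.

y_c = 1.12 m

At critical depth, Q² T / (g A³) = 1, i.e. A³/T = Q²/g = 11²/9.81 = 12.33.
At y = 1.28 m: A³/T = 23.52 — too large.
At y = 0.872 m: A³/T = 3.451 — too small.
At y = 1.12 m: A³/T = 12.06 — matches.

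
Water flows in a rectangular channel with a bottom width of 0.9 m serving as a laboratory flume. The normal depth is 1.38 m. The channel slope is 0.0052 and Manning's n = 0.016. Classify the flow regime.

subcritical

Flow area A = b·y = 0.9 × 1.38 = 1.242 m². Wetted perimeter P = b + 2y = 0.9 + 2×1.38 = 3.66 m.
Hydraulic radius R = A/P = 1.242/3.66 = 0.3393 m.
V = (1/n) R^(2/3) √S = (1/0.016) × 0.3393^(2/3) × √0.0052 = 2.193 m/s. Hydraulic depth D_h = A/T = 1.242/0.9 = 1.38 m.
Froude number Fr = V/√(g·D_h) = 2.193/√(9.81×1.38) = 0.596, which is less than 1, so the flow is subcritical.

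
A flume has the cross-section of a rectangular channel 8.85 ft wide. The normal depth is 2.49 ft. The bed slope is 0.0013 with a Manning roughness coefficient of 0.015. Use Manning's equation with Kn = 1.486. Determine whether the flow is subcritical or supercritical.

Flow area A = b·y = 8.85 × 2.49 = 22.04 ft². Wetted perimeter P = b + 2y = 8.85 + 2×2.49 = 13.83 ft.
Hydraulic radius R = A/P = 22.04/13.83 = 1.593 ft.
V = (1.486/n) R^(2/3) √S = (1.486/0.015) × 1.593^(2/3) × √0.0013 = 4.873 ft/s. Hydraulic depth D_h = A/T = 22.04/8.85 = 2.49 ft.
Froude number Fr = V/√(g·D_h) = 4.873/√(32.2×2.49) = 0.544, which is less than 1, so the flow is subcritical.

subcritical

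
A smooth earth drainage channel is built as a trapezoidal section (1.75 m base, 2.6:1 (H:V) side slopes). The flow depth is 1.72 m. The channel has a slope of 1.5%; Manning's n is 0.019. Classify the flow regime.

supercritical

With bottom width b = 1.75 m and side slope z = 2.6: A = (b + zy)y = (1.75 + 2.6×1.72)×1.72 = 10.7 m²; P = b + 2y√(1+z²) = 1.75 + 2×1.72×2.786 = 11.33 m.
Hydraulic radius R = A/P = 10.7/11.33 = 0.9443 m.
V = (1/n) R^(2/3) √S = (1/0.019) × 0.9443^(2/3) × √0.015 = 6.205 m/s. Hydraulic depth D_h = A/T = 10.7/10.69 = 1.001 m.
Froude number Fr = V/√(g·D_h) = 6.205/√(9.81×1.001) = 1.98, which is greater than 1, so the flow is supercritical.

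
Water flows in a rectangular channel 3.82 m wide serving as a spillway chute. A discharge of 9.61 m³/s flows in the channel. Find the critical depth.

For a rectangular channel, critical depth y_c = (q²/g)^(1/3) where q = Q/b = 9.61/3.82 = 2.516 m²/s.
So y_c = (2.516²/9.81)^(1/3) = 0.864 m.

y_c = 0.864 m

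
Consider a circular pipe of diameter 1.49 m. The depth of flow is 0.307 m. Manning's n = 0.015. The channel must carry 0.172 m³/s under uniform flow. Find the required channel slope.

S = 0.000944

For a circular section of diameter D = 1.49 m at depth y = 0.307 m, the central angle is θ = 2 arccos(1 − 2y/D) = 1.885 rad. Then A = (D²/8)(θ − sin θ) = 0.259 m² and P = Dθ/2 = 1.404 m.
Hydraulic radius R = A/P = 0.259/1.404 = 0.1845 m.
From Manning's equation, S = [nQ / (1 A R^(2/3))]² = [0.015 × 0.172 / (1 × 0.259 × 0.1845^(2/3))]² = 0.000944.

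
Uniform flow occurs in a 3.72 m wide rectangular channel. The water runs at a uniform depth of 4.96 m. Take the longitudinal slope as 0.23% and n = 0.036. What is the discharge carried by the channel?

Q = 30.1 m³/s

Flow area A = b·y = 3.72 × 4.96 = 18.45 m². Wetted perimeter P = b + 2y = 3.72 + 2×4.96 = 13.64 m.
Hydraulic radius R = A/P = 18.45/13.64 = 1.353 m.
Manning's equation: Q = (1/n) A R^(2/3) S^(1/2) = (1/0.036) × 18.45 × 1.353^(2/3) × 0.0023^(1/2) = 30.1 m³/s.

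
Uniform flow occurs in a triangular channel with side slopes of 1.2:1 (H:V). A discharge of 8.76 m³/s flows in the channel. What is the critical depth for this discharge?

y_c = 1.61 m

At critical depth, Q² T / (g A³) = 1, i.e. A³/T = Q²/g = 8.76²/9.81 = 7.822.
Try y = 1.87 m: A³/T = 16.46 — high.
Try y = 1.27 m: A³/T = 2.379 — low.
Try y = 1.61 m: A³/T = 7.789 — ≈ 7.822.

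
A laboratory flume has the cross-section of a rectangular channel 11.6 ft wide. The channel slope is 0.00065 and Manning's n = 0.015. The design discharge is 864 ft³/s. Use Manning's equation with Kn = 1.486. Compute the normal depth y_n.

Manning's equation rearranged: A R^(2/3) = nQ / (1.486·√S) = 0.015 × 864 / (1.486 × √0.00065) = 342.1.
Trying y = 13.1 ft: A R^(2/3) = 384.2 — too large.
Trying y = 8.5 ft: A R^(2/3) = 225 — too small.
Trying y = 11.9 ft: A R^(2/3) = 342 — matches.

y_n = 11.9 ft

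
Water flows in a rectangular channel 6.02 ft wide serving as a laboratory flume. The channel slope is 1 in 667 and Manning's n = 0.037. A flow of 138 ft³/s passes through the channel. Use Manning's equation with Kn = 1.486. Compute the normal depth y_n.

Manning's equation rearranged: A R^(2/3) = nQ / (1.486·√S) = 0.037 × 138 / (1.486 × √0.001499) = 88.74.
Trying y = 6.33 ft: A R^(2/3) = 61.29 — short.
Trying y = 10.2 ft: A R^(2/3) = 107.7 — over.
Trying y = 8.63 ft: A R^(2/3) = 88.72 — ≈ 88.74.

y_n = 8.63 ft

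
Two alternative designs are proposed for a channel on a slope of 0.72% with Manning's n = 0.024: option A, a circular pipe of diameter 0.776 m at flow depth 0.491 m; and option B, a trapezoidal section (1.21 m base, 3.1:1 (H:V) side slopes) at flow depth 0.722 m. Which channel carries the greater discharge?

Channel A: For a circular section of diameter D = 0.776 m at depth y = 0.491 m, the central angle is θ = 2 arccos(1 − 2y/D) = 3.679 rad. Then A = (D²/8)(θ − sin θ) = 0.3155 m² and P = Dθ/2 = 1.427 m. Hydraulic radius R = A/P = 0.3155/1.427 = 0.221 m. Q_A = (1/0.024)·0.3155·0.221^(2/3)·√0.0072 = 0.4077 m³/s.
Channel B: With bottom width b = 1.21 m and side slope z = 3.1: A = (b + zy)y = (1.21 + 3.1×0.722)×0.722 = 2.49 m²; P = b + 2y√(1+z²) = 1.21 + 2×0.722×3.257 = 5.914 m. Hydraulic radius R = A/P = 2.49/5.914 = 0.421 m. Q_B = (1/0.024)·2.49·0.421^(2/3)·√0.0072 = 4.944 m³/s.
Q_A = 0.4077 m³/s vs Q_B = 4.944 m³/s, so channel B carries more.

channel B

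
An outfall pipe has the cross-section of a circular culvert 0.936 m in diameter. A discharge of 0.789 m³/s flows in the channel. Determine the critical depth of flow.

y_c = 0.517 m

At critical depth, Q² T / (g A³) = 1, i.e. A³/T = Q²/g = 0.789²/9.81 = 0.06346.
Try y = 0.465 m: A³/T = 0.04245 — too small.
Try y = 0.589 m: A³/T = 0.1049 — too large.
Try y = 0.517 m: A³/T = 0.06364 — ≈ 0.06346.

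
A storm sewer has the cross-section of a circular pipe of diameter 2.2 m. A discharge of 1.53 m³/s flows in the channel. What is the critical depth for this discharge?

At critical depth, Q² T / (g A³) = 1, i.e. A³/T = Q²/g = 1.53²/9.81 = 0.2386.
Try y = 0.433 m: A³/T = 0.08459 — short.
Try y = 0.565 m: A³/T = 0.2392 — close enough.

y_c = 0.565 m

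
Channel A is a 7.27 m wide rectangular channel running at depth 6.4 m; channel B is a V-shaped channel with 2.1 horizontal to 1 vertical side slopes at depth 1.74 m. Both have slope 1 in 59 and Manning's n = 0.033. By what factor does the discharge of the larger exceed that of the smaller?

Channel A: Flow area A = b·y = 7.27 × 6.4 = 46.53 m². Wetted perimeter P = b + 2y = 7.27 + 2×6.4 = 20.07 m. Hydraulic radius R = A/P = 46.53/20.07 = 2.318 m. Q_A = (1/0.033)·46.53·2.318^(2/3)·√0.01695 = 321.5 m³/s.
Channel B: For a triangular section with side slope z = 2.1: A = zy² = 2.1×1.74² = 6.358 m²; P = 2y√(1+z²) = 2×1.74×2.326 = 8.094 m. Hydraulic radius R = A/P = 6.358/8.094 = 0.7855 m. Q_B = (1/0.033)·6.358·0.7855^(2/3)·√0.01695 = 21.35 m³/s.
The larger discharge is 321.5 m³/s and the smaller is 21.35 m³/s; the ratio is 15.1.

15.1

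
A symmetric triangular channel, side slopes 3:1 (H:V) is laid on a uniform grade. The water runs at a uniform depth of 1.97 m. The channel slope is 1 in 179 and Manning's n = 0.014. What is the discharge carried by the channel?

Q = 59.4 m³/s

For a triangular section with side slope z = 3: A = zy² = 3×1.97² = 11.64 m²; P = 2y√(1+z²) = 2×1.97×3.162 = 12.46 m.
Hydraulic radius R = A/P = 11.64/12.46 = 0.9345 m.
Manning's equation: Q = (1/n) A R^(2/3) S^(1/2) = (1/0.014) × 11.64 × 0.9345^(2/3) × 0.005587^(1/2) = 59.4 m³/s.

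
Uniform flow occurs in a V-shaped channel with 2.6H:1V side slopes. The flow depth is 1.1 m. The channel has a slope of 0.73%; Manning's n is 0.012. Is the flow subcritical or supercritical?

For a triangular section with side slope z = 2.6: A = zy² = 2.6×1.1² = 3.146 m²; P = 2y√(1+z²) = 2×1.1×2.786 = 6.128 m.
Hydraulic radius R = A/P = 3.146/6.128 = 0.5133 m.
V = (1/n) R^(2/3) √S = (1/0.012) × 0.5133^(2/3) × √0.0073 = 4.565 m/s. Hydraulic depth D_h = A/T = 3.146/5.72 = 0.55 m.
Froude number Fr = V/√(g·D_h) = 4.565/√(9.81×0.55) = 1.97, which is greater than 1, so the flow is supercritical.

supercritical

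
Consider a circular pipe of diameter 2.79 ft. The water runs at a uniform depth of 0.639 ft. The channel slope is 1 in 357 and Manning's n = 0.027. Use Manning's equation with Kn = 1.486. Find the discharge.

Q = 1.61 ft³/s

For a circular section of diameter D = 2.79 ft at depth y = 0.639 ft, the central angle is θ = 2 arccos(1 − 2y/D) = 1.996 rad. Then A = (D²/8)(θ − sin θ) = 1.056 ft² and P = Dθ/2 = 2.785 ft.
Hydraulic radius R = A/P = 1.056/2.785 = 0.3792 ft.
Manning's equation: Q = (1.486/n) A R^(2/3) S^(1/2) = (1.486/0.027) × 1.056 × 0.3792^(2/3) × 0.002801^(1/2) = 1.61 ft³/s.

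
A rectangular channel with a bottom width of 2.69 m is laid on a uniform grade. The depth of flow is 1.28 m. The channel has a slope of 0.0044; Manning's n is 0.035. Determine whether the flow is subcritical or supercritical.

Flow area A = b·y = 2.69 × 1.28 = 3.443 m². Wetted perimeter P = b + 2y = 2.69 + 2×1.28 = 5.25 m.
Hydraulic radius R = A/P = 3.443/5.25 = 0.6558 m.
V = (1/n) R^(2/3) √S = (1/0.035) × 0.6558^(2/3) × √0.0044 = 1.431 m/s. Hydraulic depth D_h = A/T = 3.443/2.69 = 1.28 m.
Froude number Fr = V/√(g·D_h) = 1.431/√(9.81×1.28) = 0.404, which is less than 1, so the flow is subcritical.

subcritical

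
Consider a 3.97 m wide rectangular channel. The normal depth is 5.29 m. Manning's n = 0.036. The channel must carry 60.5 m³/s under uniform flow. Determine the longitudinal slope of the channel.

S = 0.00659

Flow area A = b·y = 3.97 × 5.29 = 21 m². Wetted perimeter P = b + 2y = 3.97 + 2×5.29 = 14.55 m.
Hydraulic radius R = A/P = 21/14.55 = 1.443 m.
From Manning's equation, S = [nQ / (1 A R^(2/3))]² = [0.036 × 60.5 / (1 × 21 × 1.443^(2/3))]² = 0.00659.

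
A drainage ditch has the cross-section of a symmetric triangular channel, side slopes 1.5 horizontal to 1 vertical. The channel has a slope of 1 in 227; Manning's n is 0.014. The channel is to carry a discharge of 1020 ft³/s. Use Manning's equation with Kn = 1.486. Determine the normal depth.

y_n = 6.91 ft

Manning's equation rearranged: A R^(2/3) = nQ / (1.486·√S) = 0.014 × 1020 / (1.486 × √0.004405) = 144.8.
Try y = 6.14 ft: A R^(2/3) = 105.7 — too small.
Try y = 6.91 ft: A R^(2/3) = 144.8 — close enough.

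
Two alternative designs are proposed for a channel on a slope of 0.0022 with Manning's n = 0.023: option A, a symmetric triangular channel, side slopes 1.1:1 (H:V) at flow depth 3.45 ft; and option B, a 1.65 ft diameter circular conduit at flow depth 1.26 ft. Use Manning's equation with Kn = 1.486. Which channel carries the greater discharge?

channel A

Channel A: For a triangular section with side slope z = 1.1: A = zy² = 1.1×3.45² = 13.09 ft²; P = 2y√(1+z²) = 2×3.45×1.487 = 10.26 ft. Hydraulic radius R = A/P = 13.09/10.26 = 1.276 ft. Q_A = (1.486/0.023)·13.09·1.276^(2/3)·√0.0022 = 46.69 ft³/s.
Channel B: For a circular section of diameter D = 1.65 ft at depth y = 1.26 ft, the central angle is θ = 2 arccos(1 − 2y/D) = 4.252 rad. Then A = (D²/8)(θ − sin θ) = 1.752 ft² and P = Dθ/2 = 3.508 ft. Hydraulic radius R = A/P = 1.752/3.508 = 0.4994 ft. Q_B = (1.486/0.023)·1.752·0.4994^(2/3)·√0.0022 = 3.342 ft³/s.
Q_A = 46.69 ft³/s vs Q_B = 3.342 ft³/s, so channel A carries more.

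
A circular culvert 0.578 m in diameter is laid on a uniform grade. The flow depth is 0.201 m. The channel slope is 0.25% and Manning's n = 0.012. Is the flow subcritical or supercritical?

subcritical

For a circular section of diameter D = 0.578 m at depth y = 0.201 m, the central angle is θ = 2 arccos(1 − 2y/D) = 2.523 rad. Then A = (D²/8)(θ − sin θ) = 0.08113 m² and P = Dθ/2 = 0.7291 m.
Hydraulic radius R = A/P = 0.08113/0.7291 = 0.1113 m.
V = (1/n) R^(2/3) √S = (1/0.012) × 0.1113^(2/3) × √0.0025 = 0.9639 m/s. Hydraulic depth D_h = A/T = 0.08113/0.5506 = 0.1474 m.
Froude number Fr = V/√(g·D_h) = 0.9639/√(9.81×0.1474) = 0.802, which is less than 1, so the flow is subcritical.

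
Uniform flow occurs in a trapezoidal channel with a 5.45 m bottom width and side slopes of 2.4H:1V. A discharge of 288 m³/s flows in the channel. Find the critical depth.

At critical depth, Q² T / (g A³) = 1, i.e. A³/T = Q²/g = 288²/9.81 = 8455.
Trying y = 3.14 m: A³/T = 3304 — low.
Trying y = 4.54 m: A³/T = 15000 — high.
Trying y = 3.96 m: A³/T = 8491 — ≈ 8455.

y_c = 3.96 m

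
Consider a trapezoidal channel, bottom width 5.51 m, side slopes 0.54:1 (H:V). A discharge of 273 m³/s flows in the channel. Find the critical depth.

At critical depth, Q² T / (g A³) = 1, i.e. A³/T = Q²/g = 273²/9.81 = 7597.
Try y = 6.07 m: A³/T = 12580 — too large.
Try y = 3.73 m: A³/T = 2318 — too small.
Try y = 5.26 m: A³/T = 7572 — matches.

y_c = 5.26 m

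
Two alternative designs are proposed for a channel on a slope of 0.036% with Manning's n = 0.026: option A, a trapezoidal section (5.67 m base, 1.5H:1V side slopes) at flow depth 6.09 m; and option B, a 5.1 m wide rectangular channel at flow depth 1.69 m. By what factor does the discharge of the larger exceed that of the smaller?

Channel A: With bottom width b = 5.67 m and side slope z = 1.5: A = (b + zy)y = (5.67 + 1.5×6.09)×6.09 = 90.16 m²; P = b + 2y√(1+z²) = 5.67 + 2×6.09×1.803 = 27.63 m. Hydraulic radius R = A/P = 90.16/27.63 = 3.263 m. Q_A = (1/0.026)·90.16·3.263^(2/3)·√0.00036 = 144.8 m³/s.
Channel B: Flow area A = b·y = 5.1 × 1.69 = 8.619 m². Wetted perimeter P = b + 2y = 5.1 + 2×1.69 = 8.48 m. Hydraulic radius R = A/P = 8.619/8.48 = 1.016 m. Q_B = (1/0.026)·8.619·1.016^(2/3)·√0.00036 = 6.358 m³/s.
The larger discharge is 144.8 m³/s and the smaller is 6.358 m³/s; the ratio is 22.8.

22.8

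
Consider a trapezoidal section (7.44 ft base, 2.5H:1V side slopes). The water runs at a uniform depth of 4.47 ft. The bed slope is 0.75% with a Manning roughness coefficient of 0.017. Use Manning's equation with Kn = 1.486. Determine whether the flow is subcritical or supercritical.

With bottom width b = 7.44 ft and side slope z = 2.5: A = (b + zy)y = (7.44 + 2.5×4.47)×4.47 = 83.21 ft²; P = b + 2y√(1+z²) = 7.44 + 2×4.47×2.693 = 31.51 ft.
Hydraulic radius R = A/P = 83.21/31.51 = 2.641 ft.
V = (1.486/n) R^(2/3) √S = (1.486/0.017) × 2.641^(2/3) × √0.0075 = 14.46 ft/s. Hydraulic depth D_h = A/T = 83.21/29.79 = 2.793 ft.
Froude number Fr = V/√(g·D_h) = 14.46/√(32.2×2.793) = 1.52, which is greater than 1, so the flow is supercritical.

supercritical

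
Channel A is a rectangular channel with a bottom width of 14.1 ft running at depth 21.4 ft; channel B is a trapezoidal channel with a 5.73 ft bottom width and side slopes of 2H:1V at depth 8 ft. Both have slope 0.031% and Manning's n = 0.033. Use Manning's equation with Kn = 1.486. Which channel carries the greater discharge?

channel A

Channel A: Flow area A = b·y = 14.1 × 21.4 = 301.7 ft². Wetted perimeter P = b + 2y = 14.1 + 2×21.4 = 56.9 ft. Hydraulic radius R = A/P = 301.7/56.9 = 5.303 ft. Q_A = (1.486/0.033)·301.7·5.303^(2/3)·√0.00031 = 727.5 ft³/s.
Channel B: With bottom width b = 5.73 ft and side slope z = 2: A = (b + zy)y = (5.73 + 2×8)×8 = 173.8 ft²; P = b + 2y√(1+z²) = 5.73 + 2×8×2.236 = 41.51 ft. Hydraulic radius R = A/P = 173.8/41.51 = 4.188 ft. Q_B = (1.486/0.033)·173.8·4.188^(2/3)·√0.00031 = 358.1 ft³/s.
Q_A = 727.5 ft³/s vs Q_B = 358.1 ft³/s, so channel A carries more.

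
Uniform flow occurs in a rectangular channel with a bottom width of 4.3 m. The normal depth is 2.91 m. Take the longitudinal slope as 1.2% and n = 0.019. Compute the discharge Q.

Q = 83.1 m³/s

Flow area A = b·y = 4.3 × 2.91 = 12.51 m². Wetted perimeter P = b + 2y = 4.3 + 2×2.91 = 10.12 m.
Hydraulic radius R = A/P = 12.51/10.12 = 1.236 m.
Manning's equation: Q = (1/n) A R^(2/3) S^(1/2) = (1/0.019) × 12.51 × 1.236^(2/3) × 0.012^(1/2) = 83.1 m³/s.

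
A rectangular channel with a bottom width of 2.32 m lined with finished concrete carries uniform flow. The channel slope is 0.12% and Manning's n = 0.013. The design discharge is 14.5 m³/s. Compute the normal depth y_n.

Manning's equation rearranged: A R^(2/3) = nQ / (1·√S) = 0.013 × 14.5 / (√0.0012) = 5.442.
At y = 3.15 m: A R^(2/3) = 6.546 — too large.
At y = 1.98 m: A R^(2/3) = 3.729 — too small.
At y = 2.7 m: A R^(2/3) = 5.449 — matches.

y_n = 2.7 m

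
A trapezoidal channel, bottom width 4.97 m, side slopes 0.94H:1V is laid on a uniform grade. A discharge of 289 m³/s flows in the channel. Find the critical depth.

y_c = 5.11 m

At critical depth, Q² T / (g A³) = 1, i.e. A³/T = Q²/g = 289²/9.81 = 8514.
At y = 5.66 m: A³/T = 12660 — high.
At y = 4.5 m: A³/T = 5284 — low.
At y = 5.11 m: A³/T = 8546 — close enough.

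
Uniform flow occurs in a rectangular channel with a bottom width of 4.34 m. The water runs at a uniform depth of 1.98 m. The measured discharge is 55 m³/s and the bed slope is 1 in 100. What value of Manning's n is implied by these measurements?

n = 0.016

Flow area A = b·y = 4.34 × 1.98 = 8.593 m². Wetted perimeter P = b + 2y = 4.34 + 2×1.98 = 8.3 m.
Hydraulic radius R = A/P = 8.593/8.3 = 1.035 m.
Rearranging Manning's equation: n = (1/Q) A R^(2/3) S^(1/2) = (1/55) × 8.593 × 1.035^(2/3) × √0.01 = 0.016.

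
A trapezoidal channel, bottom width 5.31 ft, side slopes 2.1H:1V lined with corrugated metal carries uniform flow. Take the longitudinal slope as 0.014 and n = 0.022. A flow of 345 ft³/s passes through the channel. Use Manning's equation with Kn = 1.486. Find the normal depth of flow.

y_n = 2.75 ft

Manning's equation rearranged: A R^(2/3) = nQ / (1.486·√S) = 0.022 × 345 / (1.486 × √0.014) = 43.17.
At y = 2.44 ft: A R^(2/3) = 33.78 — short.
At y = 3.36 ft: A R^(2/3) = 65.61 — over.
At y = 2.75 ft: A R^(2/3) = 43.15 — close enough.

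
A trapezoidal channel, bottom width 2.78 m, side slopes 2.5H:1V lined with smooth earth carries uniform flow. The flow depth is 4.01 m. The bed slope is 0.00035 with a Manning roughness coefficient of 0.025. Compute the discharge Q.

With bottom width b = 2.78 m and side slope z = 2.5: A = (b + zy)y = (2.78 + 2.5×4.01)×4.01 = 51.35 m²; P = b + 2y√(1+z²) = 2.78 + 2×4.01×2.693 = 24.37 m.
Hydraulic radius R = A/P = 51.35/24.37 = 2.107 m.
Manning's equation: Q = (1/n) A R^(2/3) S^(1/2) = (1/0.025) × 51.35 × 2.107^(2/3) × 0.00035^(1/2) = 63.1 m³/s.

Q = 63.1 m³/s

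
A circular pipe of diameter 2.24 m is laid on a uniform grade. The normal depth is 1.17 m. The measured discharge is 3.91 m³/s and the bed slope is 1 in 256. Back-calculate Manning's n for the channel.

n = 0.023

For a circular section of diameter D = 2.24 m at depth y = 1.17 m, the central angle is θ = 2 arccos(1 − 2y/D) = 3.231 rad. Then A = (D²/8)(θ − sin θ) = 2.082 m² and P = Dθ/2 = 3.619 m.
Hydraulic radius R = A/P = 2.082/3.619 = 0.5755 m.
Rearranging Manning's equation: n = (1/Q) A R^(2/3) S^(1/2) = (1/3.91) × 2.082 × 0.5755^(2/3) × √0.003906 = 0.023.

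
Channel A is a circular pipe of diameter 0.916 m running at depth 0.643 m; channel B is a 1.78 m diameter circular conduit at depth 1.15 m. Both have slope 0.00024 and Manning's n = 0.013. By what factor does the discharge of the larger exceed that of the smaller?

Channel A: For a circular section of diameter D = 0.916 m at depth y = 0.643 m, the central angle is θ = 2 arccos(1 − 2y/D) = 3.973 rad. Then A = (D²/8)(θ − sin θ) = 0.4942 m² and P = Dθ/2 = 1.82 m. Hydraulic radius R = A/P = 0.4942/1.82 = 0.2716 m. Q_A = (1/0.013)·0.4942·0.2716^(2/3)·√0.00024 = 0.247 m³/s.
Channel B: For a circular section of diameter D = 1.78 m at depth y = 1.15 m, the central angle is θ = 2 arccos(1 − 2y/D) = 3.735 rad. Then A = (D²/8)(θ − sin θ) = 1.7 m² and P = Dθ/2 = 3.324 m. Hydraulic radius R = A/P = 1.7/3.324 = 0.5116 m. Q_B = (1/0.013)·1.7·0.5116^(2/3)·√0.00024 = 1.296 m³/s.
The larger discharge is 1.296 m³/s and the smaller is 0.247 m³/s; the ratio is 5.25.

5.25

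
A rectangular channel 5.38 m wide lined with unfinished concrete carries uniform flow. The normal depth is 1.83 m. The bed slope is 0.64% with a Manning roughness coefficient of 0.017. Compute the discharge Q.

Q = 49 m³/s

Flow area A = b·y = 5.38 × 1.83 = 9.845 m². Wetted perimeter P = b + 2y = 5.38 + 2×1.83 = 9.04 m.
Hydraulic radius R = A/P = 9.845/9.04 = 1.089 m.
Manning's equation: Q = (1/n) A R^(2/3) S^(1/2) = (1/0.017) × 9.845 × 1.089^(2/3) × 0.0064^(1/2) = 49 m³/s.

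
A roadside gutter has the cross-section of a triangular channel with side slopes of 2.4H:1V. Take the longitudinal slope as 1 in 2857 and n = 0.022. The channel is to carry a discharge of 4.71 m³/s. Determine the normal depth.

y_n = 1.66 m

Manning's equation rearranged: A R^(2/3) = nQ / (1·√S) = 0.022 × 4.71 / (√0.00035) = 5.539.
Try y = 1.85 m: A R^(2/3) = 7.393 — too large.
Try y = 1.49 m: A R^(2/3) = 4.151 — too small.
Try y = 1.66 m: A R^(2/3) = 5.537 — ≈ 5.539.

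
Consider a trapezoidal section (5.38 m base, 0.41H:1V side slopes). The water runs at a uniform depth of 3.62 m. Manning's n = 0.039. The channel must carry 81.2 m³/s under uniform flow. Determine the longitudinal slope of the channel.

With bottom width b = 5.38 m and side slope z = 0.41: A = (b + zy)y = (5.38 + 0.41×3.62)×3.62 = 24.85 m²; P = b + 2y√(1+z²) = 5.38 + 2×3.62×1.081 = 13.2 m.
Hydraulic radius R = A/P = 24.85/13.2 = 1.882 m.
From Manning's equation, S = [nQ / (1 A R^(2/3))]² = [0.039 × 81.2 / (1 × 24.85 × 1.882^(2/3))]² = 0.00699.

S = 0.00699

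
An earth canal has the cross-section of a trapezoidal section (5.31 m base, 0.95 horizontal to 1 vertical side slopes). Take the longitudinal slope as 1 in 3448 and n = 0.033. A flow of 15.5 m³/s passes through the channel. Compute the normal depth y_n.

Manning's equation rearranged: A R^(2/3) = nQ / (1·√S) = 0.033 × 15.5 / (√0.00029) = 30.04.
Trying y = 3.26 m: A R^(2/3) = 42.28 — over.
Trying y = 1.87 m: A R^(2/3) = 15.51 — short.
Trying y = 2.71 m: A R^(2/3) = 30.09 — close enough.

y_n = 2.71 m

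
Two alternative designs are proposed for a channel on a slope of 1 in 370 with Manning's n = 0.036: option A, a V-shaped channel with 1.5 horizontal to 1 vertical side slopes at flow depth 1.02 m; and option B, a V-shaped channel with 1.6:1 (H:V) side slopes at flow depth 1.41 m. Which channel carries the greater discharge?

Channel A: For a triangular section with side slope z = 1.5: A = zy² = 1.5×1.02² = 1.561 m²; P = 2y√(1+z²) = 2×1.02×1.803 = 3.678 m. Hydraulic radius R = A/P = 1.561/3.678 = 0.4243 m. Q_A = (1/0.036)·1.561·0.4243^(2/3)·√0.002703 = 1.273 m³/s.
Channel B: For a triangular section with side slope z = 1.6: A = zy² = 1.6×1.41² = 3.181 m²; P = 2y√(1+z²) = 2×1.41×1.887 = 5.321 m. Hydraulic radius R = A/P = 3.181/5.321 = 0.5978 m. Q_B = (1/0.036)·3.181·0.5978^(2/3)·√0.002703 = 3.26 m³/s.
Q_A = 1.273 m³/s vs Q_B = 3.26 m³/s, so channel B carries more.

channel B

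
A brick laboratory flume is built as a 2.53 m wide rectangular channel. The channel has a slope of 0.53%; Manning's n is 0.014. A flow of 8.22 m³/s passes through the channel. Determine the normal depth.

y_n = 0.942 m

Manning's equation rearranged: A R^(2/3) = nQ / (1·√S) = 0.014 × 8.22 / (√0.0053) = 1.581.
Try y = 1.11 m: A R^(2/3) = 1.978 — high.
Try y = 0.783 m: A R^(2/3) = 1.221 — low.
Try y = 0.942 m: A R^(2/3) = 1.58 — matches.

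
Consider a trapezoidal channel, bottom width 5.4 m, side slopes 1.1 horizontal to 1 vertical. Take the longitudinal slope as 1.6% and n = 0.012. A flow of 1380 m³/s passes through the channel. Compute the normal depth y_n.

Manning's equation rearranged: A R^(2/3) = nQ / (1·√S) = 0.012 × 1380 / (√0.016) = 130.9.
Try y = 4.29 m: A R^(2/3) = 77.62 — low.
Try y = 6.16 m: A R^(2/3) = 161.6 — high.
Try y = 5.56 m: A R^(2/3) = 130.8 — ≈ 130.9.

y_n = 5.56 m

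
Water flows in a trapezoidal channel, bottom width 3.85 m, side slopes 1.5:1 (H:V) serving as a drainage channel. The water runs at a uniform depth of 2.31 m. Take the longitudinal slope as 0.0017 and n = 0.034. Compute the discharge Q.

Q = 25.5 m³/s

With bottom width b = 3.85 m and side slope z = 1.5: A = (b + zy)y = (3.85 + 1.5×2.31)×2.31 = 16.9 m²; P = b + 2y√(1+z²) = 3.85 + 2×2.31×1.803 = 12.18 m.
Hydraulic radius R = A/P = 16.9/12.18 = 1.387 m.
Manning's equation: Q = (1/n) A R^(2/3) S^(1/2) = (1/0.034) × 16.9 × 1.387^(2/3) × 0.0017^(1/2) = 25.5 m³/s.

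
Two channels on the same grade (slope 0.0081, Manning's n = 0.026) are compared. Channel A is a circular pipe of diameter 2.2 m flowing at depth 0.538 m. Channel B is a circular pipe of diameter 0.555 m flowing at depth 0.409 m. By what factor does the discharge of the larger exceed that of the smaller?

Channel A: For a circular section of diameter D = 2.2 m at depth y = 0.538 m, the central angle is θ = 2 arccos(1 − 2y/D) = 2.069 rad. Then A = (D²/8)(θ − sin θ) = 0.7204 m² and P = Dθ/2 = 2.276 m. Hydraulic radius R = A/P = 0.7204/2.276 = 0.3165 m. Q_A = (1/0.026)·0.7204·0.3165^(2/3)·√0.0081 = 1.158 m³/s.
Channel B: For a circular section of diameter D = 0.555 m at depth y = 0.409 m, the central angle is θ = 2 arccos(1 − 2y/D) = 4.129 rad. Then A = (D²/8)(θ − sin θ) = 0.1911 m² and P = Dθ/2 = 1.146 m. Hydraulic radius R = A/P = 0.1911/1.146 = 0.1668 m. Q_B = (1/0.026)·0.1911·0.1668^(2/3)·√0.0081 = 0.2005 m³/s.
The larger discharge is 1.158 m³/s and the smaller is 0.2005 m³/s; the ratio is 5.78.

5.78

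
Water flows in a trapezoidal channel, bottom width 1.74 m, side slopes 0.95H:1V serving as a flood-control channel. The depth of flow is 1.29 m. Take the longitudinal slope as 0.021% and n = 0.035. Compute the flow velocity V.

V = 0.333 m/s

With bottom width b = 1.74 m and side slope z = 0.95: A = (b + zy)y = (1.74 + 0.95×1.29)×1.29 = 3.825 m²; P = b + 2y√(1+z²) = 1.74 + 2×1.29×1.379 = 5.299 m.
Hydraulic radius R = A/P = 3.825/5.299 = 0.722 m.
From Manning's equation, V = (1/n) R^(2/3) S^(1/2) = (1/0.035) × 0.722^(2/3) × 0.00021^(1/2) = 0.333 m/s.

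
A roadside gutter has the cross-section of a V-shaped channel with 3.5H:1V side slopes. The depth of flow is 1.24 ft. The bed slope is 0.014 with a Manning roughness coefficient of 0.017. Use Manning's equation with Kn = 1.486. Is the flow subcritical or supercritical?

For a triangular section with side slope z = 3.5: A = zy² = 3.5×1.24² = 5.382 ft²; P = 2y√(1+z²) = 2×1.24×3.64 = 9.027 ft.
Hydraulic radius R = A/P = 5.382/9.027 = 0.5961 ft.
V = (1.486/n) R^(2/3) √S = (1.486/0.017) × 0.5961^(2/3) × √0.014 = 7.326 ft/s. Hydraulic depth D_h = A/T = 5.382/8.68 = 0.62 ft.
Froude number Fr = V/√(g·D_h) = 7.326/√(32.2×0.62) = 1.64, which is greater than 1, so the flow is supercritical.

supercritical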